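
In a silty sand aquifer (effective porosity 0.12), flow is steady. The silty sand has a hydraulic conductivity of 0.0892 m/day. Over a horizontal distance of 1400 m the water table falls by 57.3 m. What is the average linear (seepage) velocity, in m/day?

0.0304

Hydraulic gradient i = Δh / L = 57.3 / 1400 = 0.04093.
Darcy flux q = K · i = 0.08920 × 0.04093 = 0.003651 m/day.
Seepage velocity v = q / n_e = 0.003651 / 0.12 = 0.03042 m/day.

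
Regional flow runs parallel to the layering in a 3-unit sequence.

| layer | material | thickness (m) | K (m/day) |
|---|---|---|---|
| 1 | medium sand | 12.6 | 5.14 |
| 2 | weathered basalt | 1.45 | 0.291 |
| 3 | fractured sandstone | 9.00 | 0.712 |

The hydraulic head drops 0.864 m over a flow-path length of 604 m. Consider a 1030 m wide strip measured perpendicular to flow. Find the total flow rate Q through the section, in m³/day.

105

Flow is parallel to layering, so each bed carries its own Darcy discharge and the transmissivities add.
Σ(K_i·b_i) = 5.14×12.6 + 0.291×1.45 + 0.712×9.00 = 71.59 m²/day.
Hydraulic gradient i = Δh / L = 0.864 / 604 = 0.001430.
Q = Σ(K_i·b_i) · W · i = 71.59 × 1030 × 0.001430 = 105.5 m³/day.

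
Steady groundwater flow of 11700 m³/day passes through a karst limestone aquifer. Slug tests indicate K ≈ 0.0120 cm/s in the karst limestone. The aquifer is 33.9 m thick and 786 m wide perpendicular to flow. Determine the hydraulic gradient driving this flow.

Convert K: 0.0120 cm/s × 864 = 10.37 m/day.
Cross-sectional area A = 786 × 33.9 = 26645 m².
From Q = K·A·i, i = Q / (K·A) = 11700 / (10.37 × 26645) = 0.04235.

0.0424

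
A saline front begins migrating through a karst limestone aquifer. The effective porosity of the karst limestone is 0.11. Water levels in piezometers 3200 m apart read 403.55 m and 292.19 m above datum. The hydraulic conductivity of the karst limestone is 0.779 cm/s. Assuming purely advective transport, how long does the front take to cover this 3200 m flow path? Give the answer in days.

15.0

Convert K: 0.779 cm/s × 864 = 673.1 m/day.
Hydraulic gradient i = (403.55 − 292.19) / 3200 = 111.36 / 3200 = 0.03480.
Darcy flux q = K · i = 673.1 × 0.03480 = 23.42 m/day.
Seepage velocity v = q / n_e = 23.42 / 0.11 = 212.9 m/day.
Travel time t = L / v = 3200 / 212.9 = 15.03 days.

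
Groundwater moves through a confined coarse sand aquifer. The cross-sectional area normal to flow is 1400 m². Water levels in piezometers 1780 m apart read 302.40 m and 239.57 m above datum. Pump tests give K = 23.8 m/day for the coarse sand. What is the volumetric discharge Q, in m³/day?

1180

Hydraulic gradient i = (302.40 − 239.57) / 1780 = 62.83 / 1780 = 0.03530.
Darcy's law: Q = K · A · i = 23.80 × 1400 × 0.03530 = 1176 m³/day.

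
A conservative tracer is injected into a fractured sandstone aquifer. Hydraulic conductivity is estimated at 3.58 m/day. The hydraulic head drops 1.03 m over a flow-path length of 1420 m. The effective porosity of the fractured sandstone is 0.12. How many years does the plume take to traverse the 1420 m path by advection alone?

Hydraulic gradient i = Δh / L = 1.03 / 1420 = 0.0007254.
Darcy flux q = K · i = 3.580 × 0.0007254 = 0.002597 m/day.
Seepage velocity v = q / n_e = 0.002597 / 0.12 = 0.02164 m/day.
Travel time t = L / v = 1420 / 0.02164 = 65620 days = 179.7 years.

180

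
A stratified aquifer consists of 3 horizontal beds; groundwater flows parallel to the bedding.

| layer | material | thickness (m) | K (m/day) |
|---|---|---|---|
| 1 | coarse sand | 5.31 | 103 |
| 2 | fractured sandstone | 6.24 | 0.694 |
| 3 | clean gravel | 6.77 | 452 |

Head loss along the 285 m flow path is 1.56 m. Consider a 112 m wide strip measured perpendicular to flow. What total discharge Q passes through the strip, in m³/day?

Flow is parallel to layering, so each bed carries its own Darcy discharge and the transmissivities add.
Σ(K_i·b_i) = 103×5.31 + 0.694×6.24 + 452×6.77 = 3611 m²/day.
Hydraulic gradient i = Δh / L = 1.56 / 285 = 0.005474.
Q = Σ(K_i·b_i) · W · i = 3611 × 112 × 0.005474 = 2214 m³/day.

2210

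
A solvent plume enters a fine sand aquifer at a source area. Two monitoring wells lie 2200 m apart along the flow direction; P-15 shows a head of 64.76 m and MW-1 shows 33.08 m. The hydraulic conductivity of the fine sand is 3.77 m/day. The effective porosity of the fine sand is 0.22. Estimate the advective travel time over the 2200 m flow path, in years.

24.4

Hydraulic gradient i = (64.76 − 33.08) / 2200 = 31.68 / 2200 = 0.01440.
Darcy flux q = K · i = 3.770 × 0.01440 = 0.05429 m/day.
Seepage velocity v = q / n_e = 0.05429 / 0.22 = 0.2468 m/day.
Travel time t = L / v = 2200 / 0.2468 = 8915 days = 24.41 years.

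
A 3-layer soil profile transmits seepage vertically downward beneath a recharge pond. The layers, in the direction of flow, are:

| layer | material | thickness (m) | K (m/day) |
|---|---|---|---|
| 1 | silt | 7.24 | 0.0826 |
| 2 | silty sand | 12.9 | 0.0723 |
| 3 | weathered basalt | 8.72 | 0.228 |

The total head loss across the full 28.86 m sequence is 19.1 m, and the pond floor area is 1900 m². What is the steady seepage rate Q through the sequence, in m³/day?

119

Flow is perpendicular to layering, so the layers act in series and the equivalent K is the thickness-weighted harmonic mean.
Total thickness L = 7.24 + 12.9 + 8.72 = 28.86 m.
Σ(b_i/K_i) = 7.24/0.0826 + 12.9/0.0723 + 8.72/0.228 = 304.3 d.
K_eq = L / Σ(b_i/K_i) = 28.86 / 304.3 = 0.09483 m/day.
Q = K_eq · A · (Δh/L) = 0.09483 × 1900 × (19.1/28.86) = 119.2 m³/day.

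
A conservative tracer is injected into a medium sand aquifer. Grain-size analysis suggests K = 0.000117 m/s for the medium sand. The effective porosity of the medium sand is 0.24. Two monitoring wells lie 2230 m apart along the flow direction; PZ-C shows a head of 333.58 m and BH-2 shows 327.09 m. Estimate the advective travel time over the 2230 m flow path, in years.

Convert K: 0.000117 m/s × 86400 = 10.11 m/day.
Hydraulic gradient i = (333.58 − 327.09) / 2230 = 6.49 / 2230 = 0.002910.
Darcy flux q = K · i = 10.11 × 0.002910 = 0.02942 m/day.
Seepage velocity v = q / n_e = 0.02942 / 0.24 = 0.1226 m/day.
Travel time t = L / v = 2230 / 0.1226 = 18192 days = 49.81 years.

49.8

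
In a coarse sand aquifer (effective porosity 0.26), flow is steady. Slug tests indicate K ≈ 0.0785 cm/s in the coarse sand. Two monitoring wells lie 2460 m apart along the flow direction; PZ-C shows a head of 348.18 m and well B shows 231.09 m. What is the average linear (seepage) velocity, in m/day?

12.4

Convert K: 0.0785 cm/s × 864 = 67.82 m/day.
Hydraulic gradient i = (348.18 − 231.09) / 2460 = 117.09 / 2460 = 0.04760.
Darcy flux q = K · i = 67.82 × 0.04760 = 3.228 m/day.
Seepage velocity v = q / n_e = 3.228 / 0.26 = 12.42 m/day.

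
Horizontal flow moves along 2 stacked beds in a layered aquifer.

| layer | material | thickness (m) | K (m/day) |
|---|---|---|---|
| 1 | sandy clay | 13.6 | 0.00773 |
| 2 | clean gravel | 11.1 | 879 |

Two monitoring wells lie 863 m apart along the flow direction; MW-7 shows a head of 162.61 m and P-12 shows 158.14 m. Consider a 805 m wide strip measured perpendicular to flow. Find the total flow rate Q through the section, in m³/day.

40700

Flow is parallel to layering, so each bed carries its own Darcy discharge and the transmissivities add.
Σ(K_i·b_i) = 0.00773×13.6 + 879×11.1 = 9757 m²/day.
Hydraulic gradient i = (162.61 − 158.14) / 863 = 4.47 / 863 = 0.005180.
Q = Σ(K_i·b_i) · W · i = 9757 × 805 × 0.005180 = 40683 m³/day.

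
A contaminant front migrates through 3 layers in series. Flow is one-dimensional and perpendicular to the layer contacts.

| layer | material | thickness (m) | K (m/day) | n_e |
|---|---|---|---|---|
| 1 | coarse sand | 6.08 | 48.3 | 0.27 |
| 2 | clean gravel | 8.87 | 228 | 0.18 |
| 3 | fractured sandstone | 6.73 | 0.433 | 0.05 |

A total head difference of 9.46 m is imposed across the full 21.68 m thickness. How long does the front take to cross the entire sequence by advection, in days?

With flow normal to the layers, continuity requires the same specific discharge q through every layer.
Σ(b_i/K_i) = 6.08/48.3 + 8.87/228 + 6.73/0.433 = 15.71 d.
q = Δh / Σ(b_i/K_i) = 9.46 / 15.71 = 0.6023 m/day.
In each layer the seepage velocity is v_i = q/n_i, so the layer transit time is t_i = b_i·n_i / q:
  layer 1 (coarse sand): t_1 = 6.08 × 0.27 / 0.6023 = 2.726 d
  layer 2 (clean gravel): t_2 = 8.87 × 0.18 / 0.6023 = 2.651 d
  layer 3 (fractured sandstone): t_3 = 6.73 × 0.05 / 0.6023 = 0.5587 d
Total t = Σ t_i = 5.935 days.

5.94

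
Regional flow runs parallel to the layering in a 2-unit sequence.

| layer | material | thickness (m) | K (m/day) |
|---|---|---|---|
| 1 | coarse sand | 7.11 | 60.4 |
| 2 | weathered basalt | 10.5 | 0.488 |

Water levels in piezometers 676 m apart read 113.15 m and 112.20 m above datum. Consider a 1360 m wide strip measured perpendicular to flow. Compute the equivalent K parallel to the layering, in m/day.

Flow is parallel to layering, so each bed carries its own Darcy discharge and the transmissivities add.
Σ(K_i·b_i) = 60.4×7.11 + 0.488×10.5 = 434.6 m²/day.
Total thickness b = 17.61 m, so K_eq = Σ(K_i·b_i)/b = 24.68 m/day.

24.7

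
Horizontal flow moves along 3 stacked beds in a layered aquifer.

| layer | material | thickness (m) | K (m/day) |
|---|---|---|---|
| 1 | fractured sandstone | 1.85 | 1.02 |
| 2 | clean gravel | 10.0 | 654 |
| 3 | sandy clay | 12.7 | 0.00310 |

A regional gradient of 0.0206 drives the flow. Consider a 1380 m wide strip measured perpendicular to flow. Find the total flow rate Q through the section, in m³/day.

Flow is parallel to layering, so each bed carries its own Darcy discharge and the transmissivities add.
Σ(K_i·b_i) = 1.02×1.85 + 654×10.0 + 0.00310×12.7 = 6542 m²/day.
Hydraulic gradient i = 0.0206.
Q = Σ(K_i·b_i) · W · i = 6542 × 1380 × 0.02060 = 1.860e+05 m³/day.

186000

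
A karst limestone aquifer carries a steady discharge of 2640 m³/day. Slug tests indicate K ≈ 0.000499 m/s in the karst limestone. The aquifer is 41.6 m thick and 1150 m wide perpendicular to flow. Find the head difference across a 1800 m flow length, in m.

2.30

Convert K: 0.000499 m/s × 86400 = 43.11 m/day.
Cross-sectional area A = 1150 × 41.6 = 47840 m².
From Q = K·A·i, i = Q / (K·A) = 2640 / (43.11 × 47840) = 0.001280.
Head loss Δh = i · L = 0.001280 × 1800 = 2.304 m.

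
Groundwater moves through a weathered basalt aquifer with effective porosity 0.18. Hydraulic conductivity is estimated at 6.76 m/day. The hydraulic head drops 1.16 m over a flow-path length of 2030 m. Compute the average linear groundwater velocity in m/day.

0.0215

Hydraulic gradient i = Δh / L = 1.16 / 2030 = 0.0005714.
Darcy flux q = K · i = 6.760 × 0.0005714 = 0.003863 m/day.
Seepage velocity v = q / n_e = 0.003863 / 0.18 = 0.02146 m/day.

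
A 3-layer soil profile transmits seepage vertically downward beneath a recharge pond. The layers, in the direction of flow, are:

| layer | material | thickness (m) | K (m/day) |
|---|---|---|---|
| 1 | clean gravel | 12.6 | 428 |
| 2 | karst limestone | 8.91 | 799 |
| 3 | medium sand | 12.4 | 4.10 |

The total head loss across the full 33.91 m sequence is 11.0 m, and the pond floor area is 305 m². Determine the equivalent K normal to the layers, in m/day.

11.1

Flow is perpendicular to layering, so the layers act in series and the equivalent K is the thickness-weighted harmonic mean.
Total thickness L = 12.6 + 8.91 + 12.4 = 33.91 m.
Σ(b_i/K_i) = 12.6/428 + 8.91/799 + 12.4/4.10 = 3.065 d.
K_eq = L / Σ(b_i/K_i) = 33.91 / 3.065 = 11.06 m/day.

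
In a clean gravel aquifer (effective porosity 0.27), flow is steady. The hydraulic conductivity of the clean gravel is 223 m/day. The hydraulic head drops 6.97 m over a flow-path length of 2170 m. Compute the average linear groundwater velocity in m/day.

2.65

Hydraulic gradient i = Δh / L = 6.97 / 2170 = 0.003212.
Darcy flux q = K · i = 223.0 × 0.003212 = 0.7163 m/day.
Seepage velocity v = q / n_e = 0.7163 / 0.27 = 2.653 m/day.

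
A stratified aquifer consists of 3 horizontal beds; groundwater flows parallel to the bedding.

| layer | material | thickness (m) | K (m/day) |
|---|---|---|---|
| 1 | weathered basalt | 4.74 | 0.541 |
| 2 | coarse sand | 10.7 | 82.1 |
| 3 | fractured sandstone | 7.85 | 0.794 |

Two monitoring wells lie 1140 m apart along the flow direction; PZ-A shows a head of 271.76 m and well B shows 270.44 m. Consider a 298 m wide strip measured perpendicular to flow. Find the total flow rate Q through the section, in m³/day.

Flow is parallel to layering, so each bed carries its own Darcy discharge and the transmissivities add.
Σ(K_i·b_i) = 0.541×4.74 + 82.1×10.7 + 0.794×7.85 = 887.3 m²/day.
Hydraulic gradient i = (271.76 − 270.44) / 1140 = 1.32 / 1140 = 0.001158.
Q = Σ(K_i·b_i) · W · i = 887.3 × 298 × 0.001158 = 306.2 m³/day.

306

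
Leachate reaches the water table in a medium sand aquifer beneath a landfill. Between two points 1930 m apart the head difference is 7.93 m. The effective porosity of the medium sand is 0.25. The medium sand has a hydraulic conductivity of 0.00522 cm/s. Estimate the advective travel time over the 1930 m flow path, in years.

71.3

Convert K: 0.00522 cm/s × 864 = 4.510 m/day.
Hydraulic gradient i = Δh / L = 7.93 / 1930 = 0.004109.
Darcy flux q = K · i = 4.510 × 0.004109 = 0.01853 m/day.
Seepage velocity v = q / n_e = 0.01853 / 0.25 = 0.07412 m/day.
Travel time t = L / v = 1930 / 0.07412 = 26037 days = 71.29 years.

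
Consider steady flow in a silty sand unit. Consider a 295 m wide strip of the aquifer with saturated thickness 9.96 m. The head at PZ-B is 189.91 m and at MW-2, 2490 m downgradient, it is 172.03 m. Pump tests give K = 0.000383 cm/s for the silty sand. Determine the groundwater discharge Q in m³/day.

Convert K: 0.000383 cm/s × 864 = 0.3309 m/day.
Cross-sectional area A = 295 × 9.96 = 2938 m².
Hydraulic gradient i = (189.91 − 172.03) / 2490 = 17.88 / 2490 = 0.007181.
Darcy's law: Q = K · A · i = 0.3309 × 2938 × 0.007181 = 6.982 m³/day.

6.98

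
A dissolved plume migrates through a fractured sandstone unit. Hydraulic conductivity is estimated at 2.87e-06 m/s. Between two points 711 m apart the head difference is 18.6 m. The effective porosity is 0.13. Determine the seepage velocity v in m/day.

Convert K: 2.87e-06 m/s × 86400 = 0.2480 m/day.
Hydraulic gradient i = Δh / L = 18.6 / 711 = 0.02616.
Darcy flux q = K · i = 0.2480 × 0.02616 = 0.006487 m/day.
Seepage velocity v = q / n_e = 0.006487 / 0.13 = 0.04990 m/day.

0.0499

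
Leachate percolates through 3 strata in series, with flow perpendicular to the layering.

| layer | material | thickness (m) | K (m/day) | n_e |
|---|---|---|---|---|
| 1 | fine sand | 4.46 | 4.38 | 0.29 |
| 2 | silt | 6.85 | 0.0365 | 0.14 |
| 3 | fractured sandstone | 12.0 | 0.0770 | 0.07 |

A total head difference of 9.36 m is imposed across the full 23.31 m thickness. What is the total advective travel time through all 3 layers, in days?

With flow normal to the layers, continuity requires the same specific discharge q through every layer.
Σ(b_i/K_i) = 4.46/4.38 + 6.85/0.0365 + 12.0/0.0770 = 344.5 d.
q = Δh / Σ(b_i/K_i) = 9.36 / 344.5 = 0.02717 m/day.
In each layer the seepage velocity is v_i = q/n_i, so the layer transit time is t_i = b_i·n_i / q:
  layer 1 (fine sand): t_1 = 4.46 × 0.29 / 0.02717 = 47.61 d
  layer 2 (silt): t_2 = 6.85 × 0.14 / 0.02717 = 35.30 d
  layer 3 (fractured sandstone): t_3 = 12.0 × 0.07 / 0.02717 = 30.92 d
Total t = Σ t_i = 113.8 days.

114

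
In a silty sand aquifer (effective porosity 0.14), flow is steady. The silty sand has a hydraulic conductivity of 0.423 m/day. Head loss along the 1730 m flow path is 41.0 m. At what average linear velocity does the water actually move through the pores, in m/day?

0.0716

Hydraulic gradient i = Δh / L = 41.0 / 1730 = 0.02370.
Darcy flux q = K · i = 0.4230 × 0.02370 = 0.01002 m/day.
Seepage velocity v = q / n_e = 0.01002 / 0.14 = 0.07161 m/day.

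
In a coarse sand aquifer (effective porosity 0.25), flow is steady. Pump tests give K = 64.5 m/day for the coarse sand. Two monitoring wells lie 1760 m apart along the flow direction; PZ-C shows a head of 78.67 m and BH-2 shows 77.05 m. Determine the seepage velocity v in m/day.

0.237

Hydraulic gradient i = (78.67 − 77.05) / 1760 = 1.62 / 1760 = 0.0009205.
Darcy flux q = K · i = 64.50 × 0.0009205 = 0.05937 m/day.
Seepage velocity v = q / n_e = 0.05937 / 0.25 = 0.2375 m/day.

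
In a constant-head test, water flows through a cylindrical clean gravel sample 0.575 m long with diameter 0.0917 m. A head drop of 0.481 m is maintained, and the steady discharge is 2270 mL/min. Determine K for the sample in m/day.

Cross-sectional area A = π·(d/2)² = π × (0.0917/2)² = 0.006604 m².
Convert discharge: 2270 mL/min = 3.783e-05 m³/s.
Darcy's law rearranged: K = Q·L / (A·Δh) = 3.783e-05 × 0.575 / (0.006604 × 0.481) = 0.006848 m/s = 591.7 m/day.

592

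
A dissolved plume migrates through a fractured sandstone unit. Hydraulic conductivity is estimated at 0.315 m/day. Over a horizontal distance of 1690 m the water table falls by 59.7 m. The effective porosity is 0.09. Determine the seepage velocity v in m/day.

Hydraulic gradient i = Δh / L = 59.7 / 1690 = 0.03533.
Darcy flux q = K · i = 0.3150 × 0.03533 = 0.01113 m/day.
Seepage velocity v = q / n_e = 0.01113 / 0.09 = 0.1236 m/day.

0.124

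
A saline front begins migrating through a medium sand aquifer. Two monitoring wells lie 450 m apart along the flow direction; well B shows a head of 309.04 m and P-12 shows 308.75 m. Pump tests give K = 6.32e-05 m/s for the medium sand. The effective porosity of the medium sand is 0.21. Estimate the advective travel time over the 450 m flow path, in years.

Convert K: 6.32e-05 m/s × 86400 = 5.460 m/day.
Hydraulic gradient i = (309.04 − 308.75) / 450 = 0.29 / 450 = 0.0006444.
Darcy flux q = K · i = 5.460 × 0.0006444 = 0.003519 m/day.
Seepage velocity v = q / n_e = 0.003519 / 0.21 = 0.01676 m/day.
Travel time t = L / v = 450 / 0.01676 = 26854 days = 73.52 years.

73.5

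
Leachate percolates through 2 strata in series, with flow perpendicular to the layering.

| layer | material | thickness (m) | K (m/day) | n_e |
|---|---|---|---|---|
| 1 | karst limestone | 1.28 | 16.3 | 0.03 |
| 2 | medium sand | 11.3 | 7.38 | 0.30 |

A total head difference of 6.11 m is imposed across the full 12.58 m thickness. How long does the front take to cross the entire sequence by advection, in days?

0.903

With flow normal to the layers, continuity requires the same specific discharge q through every layer.
Σ(b_i/K_i) = 1.28/16.3 + 11.3/7.38 = 1.610 d.
q = Δh / Σ(b_i/K_i) = 6.11 / 1.610 = 3.796 m/day.
In each layer the seepage velocity is v_i = q/n_i, so the layer transit time is t_i = b_i·n_i / q:
  layer 1 (karst limestone): t_1 = 1.28 × 0.03 / 3.796 = 0.01012 d
  layer 2 (medium sand): t_2 = 11.3 × 0.30 / 3.796 = 0.8931 d
Total t = Σ t_i = 0.9032 days.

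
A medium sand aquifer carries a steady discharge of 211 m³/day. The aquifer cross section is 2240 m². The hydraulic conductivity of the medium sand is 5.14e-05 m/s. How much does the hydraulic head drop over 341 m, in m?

Convert K: 5.14e-05 m/s × 86400 = 4.441 m/day.
From Q = K·A·i, i = Q / (K·A) = 211 / (4.441 × 2240) = 0.02121.
Head loss Δh = i · L = 0.02121 × 341 = 7.233 m.

7.23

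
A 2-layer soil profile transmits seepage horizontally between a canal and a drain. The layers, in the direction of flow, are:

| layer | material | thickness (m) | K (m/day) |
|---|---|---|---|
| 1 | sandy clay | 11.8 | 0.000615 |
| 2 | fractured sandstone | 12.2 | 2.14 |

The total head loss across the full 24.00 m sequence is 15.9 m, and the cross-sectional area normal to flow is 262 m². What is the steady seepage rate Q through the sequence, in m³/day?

Flow is perpendicular to layering, so the layers act in series and the equivalent K is the thickness-weighted harmonic mean.
Total thickness L = 11.8 + 12.2 = 24.00 m.
Σ(b_i/K_i) = 11.8/0.000615 + 12.2/2.14 = 19193 d.
K_eq = L / Σ(b_i/K_i) = 24.00 / 19193 = 0.001250 m/day.
Q = K_eq · A · (Δh/L) = 0.001250 × 262 × (15.9/24.00) = 0.2171 m³/day.

0.217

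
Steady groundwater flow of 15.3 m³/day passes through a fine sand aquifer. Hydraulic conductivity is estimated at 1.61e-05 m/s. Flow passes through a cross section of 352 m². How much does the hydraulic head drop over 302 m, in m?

Convert K: 1.61e-05 m/s × 86400 = 1.391 m/day.
From Q = K·A·i, i = Q / (K·A) = 15.3 / (1.391 × 352.0) = 0.03125.
Head loss Δh = i · L = 0.03125 × 302 = 9.437 m.

9.44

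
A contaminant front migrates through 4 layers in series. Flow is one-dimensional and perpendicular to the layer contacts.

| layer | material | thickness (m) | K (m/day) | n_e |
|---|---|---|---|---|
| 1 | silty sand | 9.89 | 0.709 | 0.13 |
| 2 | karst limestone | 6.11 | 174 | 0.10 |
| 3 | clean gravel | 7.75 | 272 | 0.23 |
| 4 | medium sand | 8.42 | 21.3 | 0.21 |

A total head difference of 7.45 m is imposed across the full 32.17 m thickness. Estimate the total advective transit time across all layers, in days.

10.5

With flow normal to the layers, continuity requires the same specific discharge q through every layer.
Σ(b_i/K_i) = 9.89/0.709 + 6.11/174 + 7.75/272 + 8.42/21.3 = 14.41 d.
q = Δh / Σ(b_i/K_i) = 7.45 / 14.41 = 0.5171 m/day.
In each layer the seepage velocity is v_i = q/n_i, so the layer transit time is t_i = b_i·n_i / q:
  layer 1 (silty sand): t_1 = 9.89 × 0.13 / 0.5171 = 2.487 d
  layer 2 (karst limestone): t_2 = 6.11 × 0.10 / 0.5171 = 1.182 d
  layer 3 (clean gravel): t_3 = 7.75 × 0.23 / 0.5171 = 3.447 d
  layer 4 (medium sand): t_4 = 8.42 × 0.21 / 0.5171 = 3.420 d
Total t = Σ t_i = 10.54 days.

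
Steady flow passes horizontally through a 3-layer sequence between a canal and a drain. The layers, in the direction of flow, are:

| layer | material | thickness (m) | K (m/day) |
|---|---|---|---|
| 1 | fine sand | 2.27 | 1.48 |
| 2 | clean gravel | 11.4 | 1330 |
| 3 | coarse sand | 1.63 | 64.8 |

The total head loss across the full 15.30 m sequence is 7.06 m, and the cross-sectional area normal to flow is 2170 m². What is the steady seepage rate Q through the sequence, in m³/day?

Flow is perpendicular to layering, so the layers act in series and the equivalent K is the thickness-weighted harmonic mean.
Total thickness L = 2.27 + 11.4 + 1.63 = 15.30 m.
Σ(b_i/K_i) = 2.27/1.48 + 11.4/1330 + 1.63/64.8 = 1.568 d.
K_eq = L / Σ(b_i/K_i) = 15.30 / 1.568 = 9.761 m/day.
Q = K_eq · A · (Δh/L) = 9.761 × 2170 × (7.06/15.30) = 9774 m³/day.

9770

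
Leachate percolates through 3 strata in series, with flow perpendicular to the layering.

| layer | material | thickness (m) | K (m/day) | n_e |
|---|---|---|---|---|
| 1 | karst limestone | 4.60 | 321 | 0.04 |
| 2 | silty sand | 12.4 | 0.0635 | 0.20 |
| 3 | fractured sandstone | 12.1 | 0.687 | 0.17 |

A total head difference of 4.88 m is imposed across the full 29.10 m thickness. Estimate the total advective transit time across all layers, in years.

With flow normal to the layers, continuity requires the same specific discharge q through every layer.
Σ(b_i/K_i) = 4.60/321 + 12.4/0.0635 + 12.1/0.687 = 212.9 d.
q = Δh / Σ(b_i/K_i) = 4.88 / 212.9 = 0.02292 m/day.
In each layer the seepage velocity is v_i = q/n_i, so the layer transit time is t_i = b_i·n_i / q:
  layer 1 (karst limestone): t_1 = 4.60 × 0.04 / 0.02292 = 8.027 d
  layer 2 (silty sand): t_2 = 12.4 × 0.20 / 0.02292 = 108.2 d
  layer 3 (fractured sandstone): t_3 = 12.1 × 0.17 / 0.02292 = 89.74 d
Total t = Σ t_i = 206.0 days = 0.5639 years.

0.564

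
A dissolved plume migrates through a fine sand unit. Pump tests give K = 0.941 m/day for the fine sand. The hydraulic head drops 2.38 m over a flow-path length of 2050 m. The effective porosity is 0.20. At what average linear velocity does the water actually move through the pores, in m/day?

0.00546

Hydraulic gradient i = Δh / L = 2.38 / 2050 = 0.001161.
Darcy flux q = K · i = 0.9410 × 0.001161 = 0.001092 m/day.
Seepage velocity v = q / n_e = 0.001092 / 0.20 = 0.005462 m/day.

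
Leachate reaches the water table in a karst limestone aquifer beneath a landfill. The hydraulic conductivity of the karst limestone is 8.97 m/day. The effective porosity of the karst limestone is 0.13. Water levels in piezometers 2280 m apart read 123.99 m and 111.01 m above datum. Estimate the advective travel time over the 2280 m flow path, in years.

15.9

Hydraulic gradient i = (123.99 − 111.01) / 2280 = 12.98 / 2280 = 0.005693.
Darcy flux q = K · i = 8.970 × 0.005693 = 0.05107 m/day.
Seepage velocity v = q / n_e = 0.05107 / 0.13 = 0.3928 m/day.
Travel time t = L / v = 2280 / 0.3928 = 5804 days = 15.89 years.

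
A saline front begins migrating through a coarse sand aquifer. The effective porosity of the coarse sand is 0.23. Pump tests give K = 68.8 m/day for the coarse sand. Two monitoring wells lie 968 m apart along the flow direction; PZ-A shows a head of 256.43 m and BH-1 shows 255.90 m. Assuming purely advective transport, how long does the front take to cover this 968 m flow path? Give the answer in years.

Hydraulic gradient i = (256.43 − 255.90) / 968 = 0.53 / 968 = 0.0005475.
Darcy flux q = K · i = 68.80 × 0.0005475 = 0.03767 m/day.
Seepage velocity v = q / n_e = 0.03767 / 0.23 = 0.1638 m/day.
Travel time t = L / v = 968 / 0.1638 = 5910 days = 16.18 years.

16.2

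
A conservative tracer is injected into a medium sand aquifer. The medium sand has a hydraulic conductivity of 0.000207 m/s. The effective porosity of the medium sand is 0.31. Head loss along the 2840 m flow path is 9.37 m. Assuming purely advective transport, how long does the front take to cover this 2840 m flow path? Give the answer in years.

40.8

Convert K: 0.000207 m/s × 86400 = 17.88 m/day.
Hydraulic gradient i = Δh / L = 9.37 / 2840 = 0.003299.
Darcy flux q = K · i = 17.88 × 0.003299 = 0.05901 m/day.
Seepage velocity v = q / n_e = 0.05901 / 0.31 = 0.1903 m/day.
Travel time t = L / v = 2840 / 0.1903 = 14920 days = 40.85 years.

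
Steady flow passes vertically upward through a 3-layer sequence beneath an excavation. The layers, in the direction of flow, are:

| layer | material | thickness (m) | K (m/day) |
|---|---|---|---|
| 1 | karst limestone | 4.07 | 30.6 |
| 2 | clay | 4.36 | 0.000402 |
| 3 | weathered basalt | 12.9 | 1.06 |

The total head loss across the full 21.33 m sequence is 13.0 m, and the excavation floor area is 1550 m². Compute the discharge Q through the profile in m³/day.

1.86

Flow is perpendicular to layering, so the layers act in series and the equivalent K is the thickness-weighted harmonic mean.
Total thickness L = 4.07 + 4.36 + 12.9 = 21.33 m.
Σ(b_i/K_i) = 4.07/30.6 + 4.36/0.000402 + 12.9/1.06 = 10858 d.
K_eq = L / Σ(b_i/K_i) = 21.33 / 10858 = 0.001964 m/day.
Q = K_eq · A · (Δh/L) = 0.001964 × 1550 × (13.0/21.33) = 1.856 m³/day.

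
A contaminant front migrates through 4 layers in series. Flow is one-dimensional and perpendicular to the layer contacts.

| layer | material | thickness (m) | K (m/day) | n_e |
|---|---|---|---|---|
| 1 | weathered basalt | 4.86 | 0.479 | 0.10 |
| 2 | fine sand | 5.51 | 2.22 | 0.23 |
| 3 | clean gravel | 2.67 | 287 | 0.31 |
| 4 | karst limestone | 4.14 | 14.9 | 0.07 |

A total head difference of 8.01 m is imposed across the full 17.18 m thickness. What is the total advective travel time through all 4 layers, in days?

With flow normal to the layers, continuity requires the same specific discharge q through every layer.
Σ(b_i/K_i) = 4.86/0.479 + 5.51/2.22 + 2.67/287 + 4.14/14.9 = 12.92 d.
q = Δh / Σ(b_i/K_i) = 8.01 / 12.92 = 0.6202 m/day.
In each layer the seepage velocity is v_i = q/n_i, so the layer transit time is t_i = b_i·n_i / q:
  layer 1 (weathered basalt): t_1 = 4.86 × 0.10 / 0.6202 = 0.7836 d
  layer 2 (fine sand): t_2 = 5.51 × 0.23 / 0.6202 = 2.043 d
  layer 3 (clean gravel): t_3 = 2.67 × 0.31 / 0.6202 = 1.335 d
  layer 4 (karst limestone): t_4 = 4.14 × 0.07 / 0.6202 = 0.4673 d
Total t = Σ t_i = 4.629 days.

4.63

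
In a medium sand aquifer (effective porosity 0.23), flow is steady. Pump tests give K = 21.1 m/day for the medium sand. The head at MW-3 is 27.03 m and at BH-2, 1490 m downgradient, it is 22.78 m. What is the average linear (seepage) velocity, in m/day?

Hydraulic gradient i = (27.03 − 22.78) / 1490 = 4.25 / 1490 = 0.002852.
Darcy flux q = K · i = 21.10 × 0.002852 = 0.06018 m/day.
Seepage velocity v = q / n_e = 0.06018 / 0.23 = 0.2617 m/day.

0.262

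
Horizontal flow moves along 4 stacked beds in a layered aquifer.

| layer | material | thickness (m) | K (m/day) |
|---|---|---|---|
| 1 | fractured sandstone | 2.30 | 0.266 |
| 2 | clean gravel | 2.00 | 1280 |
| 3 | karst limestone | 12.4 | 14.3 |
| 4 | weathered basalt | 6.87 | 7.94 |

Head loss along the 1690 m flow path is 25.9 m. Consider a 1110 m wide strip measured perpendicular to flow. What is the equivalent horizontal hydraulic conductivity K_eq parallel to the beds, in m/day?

Flow is parallel to layering, so each bed carries its own Darcy discharge and the transmissivities add.
Σ(K_i·b_i) = 0.266×2.30 + 1280×2.00 + 14.3×12.4 + 7.94×6.87 = 2792 m²/day.
Total thickness b = 23.57 m, so K_eq = Σ(K_i·b_i)/b = 118.5 m/day.

118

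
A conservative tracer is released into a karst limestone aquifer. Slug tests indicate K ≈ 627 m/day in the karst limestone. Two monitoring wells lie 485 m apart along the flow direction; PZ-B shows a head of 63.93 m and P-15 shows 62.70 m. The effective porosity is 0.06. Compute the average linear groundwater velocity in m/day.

26.5

Hydraulic gradient i = (63.93 − 62.70) / 485 = 1.23 / 485 = 0.002536.
Darcy flux q = K · i = 627.0 × 0.002536 = 1.590 m/day.
Seepage velocity v = q / n_e = 1.590 / 0.06 = 26.50 m/day.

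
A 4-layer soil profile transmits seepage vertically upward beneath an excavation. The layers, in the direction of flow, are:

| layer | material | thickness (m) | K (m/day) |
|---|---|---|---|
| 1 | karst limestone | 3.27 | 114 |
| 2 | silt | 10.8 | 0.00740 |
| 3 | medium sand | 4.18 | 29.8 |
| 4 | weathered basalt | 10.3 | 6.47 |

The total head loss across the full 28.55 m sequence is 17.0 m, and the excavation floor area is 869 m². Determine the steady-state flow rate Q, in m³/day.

Flow is perpendicular to layering, so the layers act in series and the equivalent K is the thickness-weighted harmonic mean.
Total thickness L = 3.27 + 10.8 + 4.18 + 10.3 = 28.55 m.
Σ(b_i/K_i) = 3.27/114 + 10.8/0.00740 + 4.18/29.8 + 10.3/6.47 = 1461 d.
K_eq = L / Σ(b_i/K_i) = 28.55 / 1461 = 0.01954 m/day.
Q = K_eq · A · (Δh/L) = 0.01954 × 869 × (17.0/28.55) = 10.11 m³/day.

10.1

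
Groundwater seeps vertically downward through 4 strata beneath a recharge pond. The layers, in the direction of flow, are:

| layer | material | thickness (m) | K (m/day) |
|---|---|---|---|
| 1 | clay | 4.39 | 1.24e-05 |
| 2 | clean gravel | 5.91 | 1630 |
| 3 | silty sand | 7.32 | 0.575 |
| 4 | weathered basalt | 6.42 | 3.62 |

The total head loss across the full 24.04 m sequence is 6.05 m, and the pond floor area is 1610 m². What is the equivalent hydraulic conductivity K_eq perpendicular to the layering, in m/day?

6.79e-05

Flow is perpendicular to layering, so the layers act in series and the equivalent K is the thickness-weighted harmonic mean.
Total thickness L = 4.39 + 5.91 + 7.32 + 6.42 = 24.04 m.
Σ(b_i/K_i) = 4.39/1.24e-05 + 5.91/1630 + 7.32/0.575 + 6.42/3.62 = 3.540e+05 d.
K_eq = L / Σ(b_i/K_i) = 24.04 / 3.540e+05 = 6.790e-05 m/day.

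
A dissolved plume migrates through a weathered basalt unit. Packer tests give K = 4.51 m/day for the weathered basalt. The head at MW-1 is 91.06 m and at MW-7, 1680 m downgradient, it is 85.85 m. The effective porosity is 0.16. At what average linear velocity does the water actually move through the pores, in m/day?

Hydraulic gradient i = (91.06 − 85.85) / 1680 = 5.21 / 1680 = 0.003101.
Darcy flux q = K · i = 4.510 × 0.003101 = 0.01399 m/day.
Seepage velocity v = q / n_e = 0.01399 / 0.16 = 0.08741 m/day.

0.0874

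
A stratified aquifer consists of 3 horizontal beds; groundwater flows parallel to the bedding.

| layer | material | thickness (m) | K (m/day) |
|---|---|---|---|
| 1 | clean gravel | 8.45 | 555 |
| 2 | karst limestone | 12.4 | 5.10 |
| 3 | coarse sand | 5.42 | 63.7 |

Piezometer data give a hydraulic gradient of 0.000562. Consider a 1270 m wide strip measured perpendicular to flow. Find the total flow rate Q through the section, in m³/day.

Flow is parallel to layering, so each bed carries its own Darcy discharge and the transmissivities add.
Σ(K_i·b_i) = 555×8.45 + 5.10×12.4 + 63.7×5.42 = 5098 m²/day.
Hydraulic gradient i = 0.000562.
Q = Σ(K_i·b_i) · W · i = 5098 × 1270 × 0.0005620 = 3639 m³/day.

3640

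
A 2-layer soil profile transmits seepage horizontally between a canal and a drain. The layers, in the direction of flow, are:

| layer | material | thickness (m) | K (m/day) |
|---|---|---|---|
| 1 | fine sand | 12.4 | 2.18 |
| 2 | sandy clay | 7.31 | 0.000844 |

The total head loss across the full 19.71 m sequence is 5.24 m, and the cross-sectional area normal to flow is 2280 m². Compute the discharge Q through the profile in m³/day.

1.38

Flow is perpendicular to layering, so the layers act in series and the equivalent K is the thickness-weighted harmonic mean.
Total thickness L = 12.4 + 7.31 = 19.71 m.
Σ(b_i/K_i) = 12.4/2.18 + 7.31/0.000844 = 8667 d.
K_eq = L / Σ(b_i/K_i) = 19.71 / 8667 = 0.002274 m/day.
Q = K_eq · A · (Δh/L) = 0.002274 × 2280 × (5.24/19.71) = 1.378 m³/day.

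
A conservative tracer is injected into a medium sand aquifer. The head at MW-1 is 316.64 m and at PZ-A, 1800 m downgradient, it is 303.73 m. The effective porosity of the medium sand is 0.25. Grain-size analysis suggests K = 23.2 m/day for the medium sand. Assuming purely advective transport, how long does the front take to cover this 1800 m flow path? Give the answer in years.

7.40

Hydraulic gradient i = (316.64 − 303.73) / 1800 = 12.91 / 1800 = 0.007172.
Darcy flux q = K · i = 23.20 × 0.007172 = 0.1664 m/day.
Seepage velocity v = q / n_e = 0.1664 / 0.25 = 0.6656 m/day.
Travel time t = L / v = 1800 / 0.6656 = 2704 days = 7.404 years.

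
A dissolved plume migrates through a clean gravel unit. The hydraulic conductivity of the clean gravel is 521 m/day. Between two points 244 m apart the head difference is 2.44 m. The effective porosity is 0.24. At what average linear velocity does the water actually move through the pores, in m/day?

Hydraulic gradient i = Δh / L = 2.44 / 244 = 0.01000.
Darcy flux q = K · i = 521.0 × 0.01000 = 5.210 m/day.
Seepage velocity v = q / n_e = 5.210 / 0.24 = 21.71 m/day.

21.7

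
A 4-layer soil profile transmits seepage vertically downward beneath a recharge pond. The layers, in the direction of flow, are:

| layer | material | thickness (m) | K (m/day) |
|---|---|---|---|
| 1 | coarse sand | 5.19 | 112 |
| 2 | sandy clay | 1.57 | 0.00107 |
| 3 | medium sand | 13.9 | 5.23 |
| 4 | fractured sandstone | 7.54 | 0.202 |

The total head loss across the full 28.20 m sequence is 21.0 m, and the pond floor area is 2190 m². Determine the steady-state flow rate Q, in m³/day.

30.5

Flow is perpendicular to layering, so the layers act in series and the equivalent K is the thickness-weighted harmonic mean.
Total thickness L = 5.19 + 1.57 + 13.9 + 7.54 = 28.20 m.
Σ(b_i/K_i) = 5.19/112 + 1.57/0.00107 + 13.9/5.23 + 7.54/0.202 = 1507 d.
K_eq = L / Σ(b_i/K_i) = 28.20 / 1507 = 0.01871 m/day.
Q = K_eq · A · (Δh/L) = 0.01871 × 2190 × (21.0/28.20) = 30.51 m³/day.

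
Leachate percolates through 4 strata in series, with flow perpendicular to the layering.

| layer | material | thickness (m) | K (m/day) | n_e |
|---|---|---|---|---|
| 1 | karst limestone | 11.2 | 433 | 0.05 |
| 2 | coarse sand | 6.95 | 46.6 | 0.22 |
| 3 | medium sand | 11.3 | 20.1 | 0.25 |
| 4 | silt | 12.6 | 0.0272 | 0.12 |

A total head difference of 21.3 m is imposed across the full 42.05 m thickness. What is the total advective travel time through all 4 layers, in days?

With flow normal to the layers, continuity requires the same specific discharge q through every layer.
Σ(b_i/K_i) = 11.2/433 + 6.95/46.6 + 11.3/20.1 + 12.6/0.0272 = 464.0 d.
q = Δh / Σ(b_i/K_i) = 21.3 / 464.0 = 0.04591 m/day.
In each layer the seepage velocity is v_i = q/n_i, so the layer transit time is t_i = b_i·n_i / q:
  layer 1 (karst limestone): t_1 = 11.2 × 0.05 / 0.04591 = 12.20 d
  layer 2 (coarse sand): t_2 = 6.95 × 0.22 / 0.04591 = 33.31 d
  layer 3 (medium sand): t_3 = 11.3 × 0.25 / 0.04591 = 61.54 d
  layer 4 (silt): t_4 = 12.6 × 0.12 / 0.04591 = 32.94 d
Total t = Σ t_i = 140.0 days.

140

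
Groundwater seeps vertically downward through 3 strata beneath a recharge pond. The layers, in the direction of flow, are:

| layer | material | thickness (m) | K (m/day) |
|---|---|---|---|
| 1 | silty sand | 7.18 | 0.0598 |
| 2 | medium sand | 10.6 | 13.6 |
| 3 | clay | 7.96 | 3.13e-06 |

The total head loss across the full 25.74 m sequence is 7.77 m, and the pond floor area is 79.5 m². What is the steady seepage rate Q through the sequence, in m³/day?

Flow is perpendicular to layering, so the layers act in series and the equivalent K is the thickness-weighted harmonic mean.
Total thickness L = 7.18 + 10.6 + 7.96 = 25.74 m.
Σ(b_i/K_i) = 7.18/0.0598 + 10.6/13.6 + 7.96/3.13e-06 = 2.543e+06 d.
K_eq = L / Σ(b_i/K_i) = 25.74 / 2.543e+06 = 1.012e-05 m/day.
Q = K_eq · A · (Δh/L) = 1.012e-05 × 79.5 × (7.77/25.74) = 0.0002429 m³/day.

0.000243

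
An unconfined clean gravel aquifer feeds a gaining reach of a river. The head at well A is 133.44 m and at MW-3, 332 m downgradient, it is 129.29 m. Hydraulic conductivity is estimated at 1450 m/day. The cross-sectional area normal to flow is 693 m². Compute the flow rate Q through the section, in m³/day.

Hydraulic gradient i = (133.44 − 129.29) / 332 = 4.15 / 332 = 0.01250.
Darcy's law: Q = K · A · i = 1450 × 693.0 × 0.01250 = 12561 m³/day.

12600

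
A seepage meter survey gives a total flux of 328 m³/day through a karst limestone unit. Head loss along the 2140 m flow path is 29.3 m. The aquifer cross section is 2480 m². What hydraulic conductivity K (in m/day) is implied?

9.66

Hydraulic gradient i = Δh / L = 29.3 / 2140 = 0.01369.
From Q = K·A·i, K = Q / (A·i) = 328 / (2480 × 0.01369) = 9.660 m/day.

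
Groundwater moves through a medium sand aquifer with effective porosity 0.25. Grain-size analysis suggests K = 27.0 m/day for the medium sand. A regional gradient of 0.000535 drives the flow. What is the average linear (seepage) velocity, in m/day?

0.0578

Hydraulic gradient i = 0.000535.
Darcy flux q = K · i = 27.00 × 0.0005350 = 0.01444 m/day.
Seepage velocity v = q / n_e = 0.01444 / 0.25 = 0.05778 m/day.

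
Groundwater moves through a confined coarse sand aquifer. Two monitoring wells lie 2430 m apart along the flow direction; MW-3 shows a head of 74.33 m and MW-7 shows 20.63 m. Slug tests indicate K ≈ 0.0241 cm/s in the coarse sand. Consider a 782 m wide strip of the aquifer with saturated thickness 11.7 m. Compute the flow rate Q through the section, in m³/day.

4210

Convert K: 0.0241 cm/s × 864 = 20.82 m/day.
Cross-sectional area A = 782 × 11.7 = 9149 m².
Hydraulic gradient i = (74.33 − 20.63) / 2430 = 53.7 / 2430 = 0.02210.
Darcy's law: Q = K · A · i = 20.82 × 9149 × 0.02210 = 4210 m³/day.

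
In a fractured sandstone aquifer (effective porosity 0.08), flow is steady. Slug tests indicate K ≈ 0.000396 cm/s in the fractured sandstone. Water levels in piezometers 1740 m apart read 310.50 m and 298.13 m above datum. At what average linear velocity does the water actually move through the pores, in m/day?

0.0304

Convert K: 0.000396 cm/s × 864 = 0.3421 m/day.
Hydraulic gradient i = (310.50 − 298.13) / 1740 = 12.37 / 1740 = 0.007109.
Darcy flux q = K · i = 0.3421 × 0.007109 = 0.002432 m/day.
Seepage velocity v = q / n_e = 0.002432 / 0.08 = 0.03040 m/day.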